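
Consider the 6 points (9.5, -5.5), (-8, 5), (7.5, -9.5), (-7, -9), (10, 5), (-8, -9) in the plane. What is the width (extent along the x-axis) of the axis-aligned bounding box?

18

max x = 10, min x = -8, so width = 18.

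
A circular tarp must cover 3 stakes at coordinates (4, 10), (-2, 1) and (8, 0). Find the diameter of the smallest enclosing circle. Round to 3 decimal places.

Call the three points A, B, C in the order given.
Side lengths²: AB² = 117, AC² = 116, BC² = 101.
Since AB² = 117 < 116 + 101 = 217, the triangle is acute, so the smallest enclosing circle is the circumcircle.
Circumcentre = (3.34375, 3.9375), r² = 37.1845703125.
Diameter = 2r = 2√(37.1845703125) ≈ 12.196.

12.196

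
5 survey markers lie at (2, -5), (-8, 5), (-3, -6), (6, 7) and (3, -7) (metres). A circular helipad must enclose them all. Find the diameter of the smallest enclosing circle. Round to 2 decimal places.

A smallest enclosing disk is always determined by at most three of the input points on its boundary.
The minimum enclosing circle is determined by three boundary points: (-8, 5), (6, 7), (3, -7).
Their circumcentre is (-11/38, 39/38) with r² = 54325/722.
The farthest remaining point (-3, -6) is at distance² 40949/722 ≤ 54325/722.
Diameter = 2r = 2√(54325/722) ≈ 17.35.

17.35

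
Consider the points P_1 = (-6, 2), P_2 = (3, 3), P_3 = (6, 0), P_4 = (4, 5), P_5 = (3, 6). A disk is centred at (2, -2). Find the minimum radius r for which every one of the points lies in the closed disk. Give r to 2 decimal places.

8.94

The required radius is the distance from (2, -2) to the farthest point.
Squared distances: 80, 26, 20, 53, 65.
Maximum is 80, attained at P_1.
r = √80 ≈ 8.94.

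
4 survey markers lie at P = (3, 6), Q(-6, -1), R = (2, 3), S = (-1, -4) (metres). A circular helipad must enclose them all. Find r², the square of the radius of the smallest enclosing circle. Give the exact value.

The minimum enclosing circle of a finite set is fixed by two of the points (as a diameter) or three (as a circumcircle).
The minimum enclosing circle is determined by three boundary points: P, Q, S.
Their circumcentre is (-29/31, 55/31) with r² = 32045/961.
The farthest remaining point R is at distance² 9725/961 ≤ 32045/961.

32045/961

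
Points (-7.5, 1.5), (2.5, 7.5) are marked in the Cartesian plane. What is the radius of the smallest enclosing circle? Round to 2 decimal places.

5.83

The smallest circle enclosing two points has them as diameter endpoints.
Centre = midpoint = (-2.5, 4.5); r² = |(-7.5, 1.5)−(2.5, 7.5)|²/4 = 136/4 = 34.
r = √34 ≈ 5.83.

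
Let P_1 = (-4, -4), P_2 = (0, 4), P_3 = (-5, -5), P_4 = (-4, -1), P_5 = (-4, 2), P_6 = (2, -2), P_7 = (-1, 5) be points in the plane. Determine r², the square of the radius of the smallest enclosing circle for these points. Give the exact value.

29

The farthest pair is P_3–P_7 with squared distance 116. The circle on this segment as diameter has centre (-3, 0) and r² = 116/4 = 29.
Check P_1: distance² to centre = 17 ≤ 29, so it lies inside.
All remaining points lie in this disk, and no smaller disk contains both endpoints, so this is the minimum enclosing circle.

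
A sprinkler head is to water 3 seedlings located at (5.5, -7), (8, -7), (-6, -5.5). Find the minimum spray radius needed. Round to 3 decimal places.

7.040

Call the three points A, B, C in the order given.
Side lengths²: AB² = 6.25, AC² = 134.5, BC² = 198.25.
Since BC² = 198.25 ≥ 134.5 + 6.25 = 140.75, the angle opposite BC is not acute, so the smallest enclosing circle has BC as diameter.
Centre = midpoint of BC = (1, -6.25), r² = 198.25/4 = 49.5625.
r = √(49.5625) ≈ 7.040.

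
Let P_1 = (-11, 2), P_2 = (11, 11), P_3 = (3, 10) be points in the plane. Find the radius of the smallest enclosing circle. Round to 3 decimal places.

11.885

Side lengths²: P_1P_2² = 565, P_1P_3² = 260, P_2P_3² = 65.
Since P_1P_2² = 565 ≥ 260 + 65 = 325, the angle opposite P_1P_2 is not acute, so the smallest enclosing circle has P_1P_2 as diameter.
Centre = midpoint of P_1P_2 = (0, 6.5), r² = 565/4 = 141.25.
r = √(141.25) ≈ 11.885.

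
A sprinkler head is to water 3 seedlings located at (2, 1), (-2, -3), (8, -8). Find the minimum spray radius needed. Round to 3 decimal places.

5.701

Call the three points A, B, C in the order given.
Side lengths²: AB² = 32, AC² = 117, BC² = 125.
Since BC² = 125 < 117 + 32 = 149, the triangle is acute, so the smallest enclosing circle is the circumcircle.
Circumcentre = (3.5, -4.5), r² = 32.5.
r = √(32.5) ≈ 5.701.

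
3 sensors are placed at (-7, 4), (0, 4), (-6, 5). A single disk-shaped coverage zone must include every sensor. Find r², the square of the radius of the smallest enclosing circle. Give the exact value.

12.25

Call the three points A, B, C in the order given.
Side lengths²: AB² = 49, AC² = 2, BC² = 37.
Since AB² = 49 ≥ 37 + 2 = 39, the angle opposite AB is not acute, so the smallest enclosing circle has AB as diameter.
Centre = midpoint of AB = (-3.5, 4), r² = 49/4 = 12.25.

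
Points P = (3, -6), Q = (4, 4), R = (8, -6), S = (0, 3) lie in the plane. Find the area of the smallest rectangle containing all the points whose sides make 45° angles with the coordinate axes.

In coordinates u = x + y, v = x − y the rectangle is axis-aligned; the map (x,y)→(u,v) scales areas by 2.
u-values: -3, 8, 2, 3; range = 8 − (-3) = 11.
v-values: 9, 0, 14, -3; range = 14 − (-3) = 17.
Area = (11 × 17) / 2 = 93.5.

93.5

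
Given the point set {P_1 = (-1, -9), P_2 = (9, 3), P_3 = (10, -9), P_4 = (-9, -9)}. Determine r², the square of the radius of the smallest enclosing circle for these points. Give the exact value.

117.8125

The minimum enclosing circle is determined by three boundary points: P_2, P_3, P_4.
Their circumcentre is (0.5, -3.75) with r² = 117.8125.
The farthest remaining point P_1 is at distance² 29.8125 ≤ 117.8125.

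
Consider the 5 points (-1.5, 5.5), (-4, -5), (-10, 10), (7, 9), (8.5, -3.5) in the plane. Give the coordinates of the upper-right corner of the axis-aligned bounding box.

x-range [-10, 8.5], y-range [-5, 10].
The upper-right corner is (8.5, 10).

(8.5, 10)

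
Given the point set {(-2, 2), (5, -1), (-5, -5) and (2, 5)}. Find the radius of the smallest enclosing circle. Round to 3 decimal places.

The minimum enclosing circle of a finite set is fixed by two of the points (as a diameter) or three (as a circumcircle).
The minimum enclosing circle is determined by three boundary points: (5, -1), (-5, -5), (2, 5).
Their circumcentre is (-13/12, -7/24) with r² = 21605/576.
The farthest remaining point (-2, 2) is at distance² 3509/576 ≤ 21605/576.
r = √(21605/576) ≈ 6.124.

6.124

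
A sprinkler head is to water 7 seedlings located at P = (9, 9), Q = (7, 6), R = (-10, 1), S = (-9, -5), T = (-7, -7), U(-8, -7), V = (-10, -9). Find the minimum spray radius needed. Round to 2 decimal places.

13.09

A smallest enclosing disk is always determined by at most three of the input points on its boundary.
The farthest pair is P–V with squared distance 685. The circle on this segment as diameter has centre (-0.5, 0) and r² = 685/4 = 171.25.
Check Q: distance² to centre = 92.25 ≤ 171.25, so it lies inside.
All remaining points lie in this disk, and no smaller disk contains both endpoints, so this is the minimum enclosing circle.
r = √(171.25) ≈ 13.09.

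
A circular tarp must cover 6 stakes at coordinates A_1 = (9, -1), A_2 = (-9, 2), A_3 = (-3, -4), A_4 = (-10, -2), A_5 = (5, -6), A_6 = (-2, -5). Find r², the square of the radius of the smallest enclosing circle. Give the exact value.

90.5

The farthest pair is A_1–A_4 with squared distance 362. The circle on this segment as diameter has centre (-0.5, -1.5) and r² = 362/4 = 90.5.
Check A_2: distance² to centre = 84.5 ≤ 90.5, so it lies inside.
All remaining points lie in this disk, and no smaller disk contains both endpoints, so this is the minimum enclosing circle.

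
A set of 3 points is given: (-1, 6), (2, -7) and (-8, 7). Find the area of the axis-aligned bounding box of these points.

x ranges over [-8, 2], width 10.
y ranges over [-7, 7], height 14.
Area = 10 × 14 = 140.

140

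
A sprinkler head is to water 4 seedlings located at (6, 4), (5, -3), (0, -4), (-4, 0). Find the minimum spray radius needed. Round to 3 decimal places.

A smallest enclosing disk is always determined by at most three of the input points on its boundary.
The minimum enclosing circle is determined by three boundary points: (6, 4), (5, -3), (-4, 0).
Their circumcentre is (15/11, 12/11) with r² = 3625/121.
The farthest remaining point (0, -4) is at distance² 3361/121 ≤ 3625/121.
r = √(3625/121) ≈ 5.473.

5.473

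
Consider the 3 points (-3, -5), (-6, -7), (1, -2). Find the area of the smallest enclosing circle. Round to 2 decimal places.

58.12

Call the three points A, B, C in the order given.
Side lengths²: AB² = 13, AC² = 25, BC² = 74.
Since BC² = 74 ≥ 25 + 13 = 38, the angle opposite BC is not acute, so the smallest enclosing circle has BC as diameter.
Centre = midpoint of BC = (-2.5, -4.5), r² = 74/4 = 18.5.
Area = π·r² = π·18.5 ≈ 58.12.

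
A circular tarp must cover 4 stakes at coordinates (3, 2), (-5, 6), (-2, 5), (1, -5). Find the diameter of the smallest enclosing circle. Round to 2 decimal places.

The minimum enclosing circle of a finite set is fixed by two of the points (as a diameter) or three (as a circumcircle).
The farthest pair is (-5, 6)–(1, -5) with squared distance 157. The circle on this segment as diameter has centre (-2, 0.5) and r² = 157/4 = 39.25.
Check (3, 2): distance² to centre = 27.25 ≤ 39.25, so it lies inside.
All remaining points lie in this disk, and no smaller disk contains both endpoints, so this is the minimum enclosing circle.
Diameter = 2r = 2√(39.25) ≈ 12.53.

12.53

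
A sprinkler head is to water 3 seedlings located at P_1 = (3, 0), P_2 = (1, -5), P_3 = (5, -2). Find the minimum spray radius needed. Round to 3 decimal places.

2.720

Side lengths²: P_1P_2² = 29, P_1P_3² = 8, P_2P_3² = 25.
Since P_1P_2² = 29 < 25 + 8 = 33, the triangle is acute, so the smallest enclosing circle is the circumcircle.
Circumcentre = (33/14, -37/14), r² = 725/98.
r = √(725/98) ≈ 2.720.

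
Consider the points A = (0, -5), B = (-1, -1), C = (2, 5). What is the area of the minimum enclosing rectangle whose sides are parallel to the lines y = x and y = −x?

In coordinates u = x + y, v = x − y the rectangle is axis-aligned; the map (x,y)→(u,v) scales areas by 2.
u-values: -5, -2, 7; range = 7 − (-5) = 12.
v-values: 5, 0, -3; range = 5 − (-3) = 8.
Area = (12 × 8) / 2 = 48.

48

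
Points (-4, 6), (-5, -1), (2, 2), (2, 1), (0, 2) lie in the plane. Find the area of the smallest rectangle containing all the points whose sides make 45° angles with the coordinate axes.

In coordinates u = x + y, v = x − y the rectangle is axis-aligned; the map (x,y)→(u,v) scales areas by 2.
u-values: 2, -6, 4, 3, 2; range = 4 − (-6) = 10.
v-values: -10, -4, 0, 1, -2; range = 1 − (-10) = 11.
Area = (10 × 11) / 2 = 55.

55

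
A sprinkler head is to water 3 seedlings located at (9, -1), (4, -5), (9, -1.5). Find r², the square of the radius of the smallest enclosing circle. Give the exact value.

10.25

Call the three points A, B, C in the order given.
Side lengths²: AB² = 41, AC² = 0.25, BC² = 37.25.
Since AB² = 41 ≥ 37.25 + 0.25 = 37.5, the angle opposite AB is not acute, so the smallest enclosing circle has AB as diameter.
Centre = midpoint of AB = (6.5, -3), r² = 41/4 = 10.25.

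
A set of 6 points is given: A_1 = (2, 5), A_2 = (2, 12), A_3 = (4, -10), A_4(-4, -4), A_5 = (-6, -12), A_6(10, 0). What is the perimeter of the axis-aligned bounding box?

Width = max x − min x = 10 − (-6) = 16.
Height = max y − min y = 12 − (-12) = 24.
Perimeter = 2(16 + 24) = 80.

80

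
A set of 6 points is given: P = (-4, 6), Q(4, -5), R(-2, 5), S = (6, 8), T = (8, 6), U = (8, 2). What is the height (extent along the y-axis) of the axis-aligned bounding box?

13

max y = 8, min y = -5, so height = 13.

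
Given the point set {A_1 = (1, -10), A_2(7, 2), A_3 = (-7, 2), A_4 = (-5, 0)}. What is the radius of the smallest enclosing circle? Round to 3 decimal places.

A smallest enclosing disk is always determined by at most three of the input points on its boundary.
The minimum enclosing circle is determined by three boundary points: A_1, A_2, A_3.
Their circumcentre is (0, -2) with r² = 65.
The farthest remaining point A_4 is at distance² 29 ≤ 65.
r = √65 ≈ 8.062.

8.062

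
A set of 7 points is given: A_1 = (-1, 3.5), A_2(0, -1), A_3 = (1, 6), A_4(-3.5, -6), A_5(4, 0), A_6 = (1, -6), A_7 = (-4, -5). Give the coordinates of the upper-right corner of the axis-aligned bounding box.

(4, 6)

x-range [-4, 4], y-range [-6, 6].
The upper-right corner is (4, 6).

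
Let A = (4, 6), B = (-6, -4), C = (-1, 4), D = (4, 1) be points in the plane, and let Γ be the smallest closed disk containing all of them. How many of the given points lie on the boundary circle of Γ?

2

A smallest enclosing disk is always determined by at most three of the input points on its boundary.
The farthest pair is A–B with squared distance 200. The circle on this segment as diameter has centre (-1, 1) and r² = 200/4 = 50.
Check C: distance² to centre = 9 ≤ 50, so it lies inside.
All remaining points lie in this disk, and no smaller disk contains both endpoints, so this is the minimum enclosing circle.
The points at distance exactly r from the centre are A, B — 2 points.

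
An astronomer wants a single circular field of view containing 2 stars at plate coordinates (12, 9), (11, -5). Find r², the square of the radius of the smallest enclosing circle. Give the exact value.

49.25

The smallest circle enclosing two points has them as diameter endpoints.
Centre = midpoint = (11.5, 2); r² = |(12, 9)−(11, -5)|²/4 = 197/4 = 49.25.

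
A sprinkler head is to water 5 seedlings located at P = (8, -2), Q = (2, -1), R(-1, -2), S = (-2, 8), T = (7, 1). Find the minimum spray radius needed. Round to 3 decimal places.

7.071

The minimum enclosing circle of a finite set is fixed by two of the points (as a diameter) or three (as a circumcircle).
The farthest pair is P–S with squared distance 200. The circle on this segment as diameter has centre (3, 3) and r² = 200/4 = 50.
Check Q: distance² to centre = 17 ≤ 50, so it lies inside.
All remaining points lie in this disk, and no smaller disk contains both endpoints, so this is the minimum enclosing circle.
r = √50 ≈ 7.071.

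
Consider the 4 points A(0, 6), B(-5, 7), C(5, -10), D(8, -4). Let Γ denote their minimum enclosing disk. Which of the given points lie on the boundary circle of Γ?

The minimum enclosing circle of a finite set is fixed by two of the points (as a diameter) or three (as a circumcircle).
The farthest pair is B–C with squared distance 389. The circle on this segment as diameter has centre (0, -1.5) and r² = 389/4 = 97.25.
Check A: distance² to centre = 56.25 ≤ 97.25, so it lies inside.
All remaining points lie in this disk, and no smaller disk contains both endpoints, so this is the minimum enclosing circle.
The points at distance exactly r from the centre are B, C — 2 points.

B, C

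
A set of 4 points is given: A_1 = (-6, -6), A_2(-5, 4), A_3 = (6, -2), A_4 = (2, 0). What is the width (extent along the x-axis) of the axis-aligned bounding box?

12

max x = 6, min x = -6, so width = 12.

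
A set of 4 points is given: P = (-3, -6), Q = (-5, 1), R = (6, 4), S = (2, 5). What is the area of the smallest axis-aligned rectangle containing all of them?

x ranges over [-5, 6], width 11.
y ranges over [-6, 5], height 11.
Area = 11 × 11 = 121.

121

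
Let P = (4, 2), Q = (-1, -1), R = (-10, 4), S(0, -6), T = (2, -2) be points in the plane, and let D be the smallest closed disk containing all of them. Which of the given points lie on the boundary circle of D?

The minimum enclosing circle is determined by three boundary points: P, R, S.
Their circumcentre is (-10/3, 2/3) with r² = 500/9.
The farthest remaining point T is at distance² 320/9 ≤ 500/9.
The points at distance exactly r from the centre are P, R, S — 3 points.

P, R, S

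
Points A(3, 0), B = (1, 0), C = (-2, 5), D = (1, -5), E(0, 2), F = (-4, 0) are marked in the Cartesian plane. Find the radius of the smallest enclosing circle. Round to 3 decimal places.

The minimum enclosing circle of a finite set is fixed by two of the points (as a diameter) or three (as a circumcircle).
The farthest pair is C–D with squared distance 109. The circle on this segment as diameter has centre (-0.5, 0) and r² = 109/4 = 27.25.
Check A: distance² to centre = 12.25 ≤ 27.25, so it lies inside.
All remaining points lie in this disk, and no smaller disk contains both endpoints, so this is the minimum enclosing circle.
r = √(27.25) ≈ 5.220.

5.220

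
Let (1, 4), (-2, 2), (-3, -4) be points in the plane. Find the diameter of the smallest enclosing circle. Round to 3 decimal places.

Call the three points A, B, C in the order given.
Side lengths²: AB² = 13, AC² = 80, BC² = 37.
Since AC² = 80 ≥ 37 + 13 = 50, the angle opposite AC is not acute, so the smallest enclosing circle has AC as diameter.
Centre = midpoint of AC = (-1, 0), r² = 80/4 = 20.
Diameter = 2r = 2√20 ≈ 8.944.

8.944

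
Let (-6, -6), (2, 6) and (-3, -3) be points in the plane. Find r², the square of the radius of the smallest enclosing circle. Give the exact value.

52

Call the three points A, B, C in the order given.
Side lengths²: AB² = 208, AC² = 18, BC² = 106.
Since AB² = 208 ≥ 106 + 18 = 124, the angle opposite AB is not acute, so the smallest enclosing circle has AB as diameter.
Centre = midpoint of AB = (-2, 0), r² = 208/4 = 52.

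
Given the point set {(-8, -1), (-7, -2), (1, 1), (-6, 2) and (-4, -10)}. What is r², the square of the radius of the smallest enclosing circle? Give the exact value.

67525/1681

The minimum enclosing circle of a finite set is fixed by two of the points (as a diameter) or three (as a circumcircle).
The minimum enclosing circle is determined by three boundary points: (1, 1), (-6, 2), (-4, -10).
Their circumcentre is (-133/41, -152/41) with r² = 67525/1681.
The farthest remaining point (-8, -1) is at distance² 50346/1681 ≤ 67525/1681.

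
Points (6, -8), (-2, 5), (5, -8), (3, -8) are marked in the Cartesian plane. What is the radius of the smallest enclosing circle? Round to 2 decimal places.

By Welzl's lemma the MEC is supported by two points (diametrically opposite) or three points (on a circumcircle).
The farthest pair is (6, -8)–(-2, 5) with squared distance 233. The circle on this segment as diameter has centre (2, -1.5) and r² = 233/4 = 58.25.
Check (5, -8): distance² to centre = 51.25 ≤ 58.25, so it lies inside.
All remaining points lie in this disk, and no smaller disk contains both endpoints, so this is the minimum enclosing circle.
r = √(58.25) ≈ 7.63.

7.63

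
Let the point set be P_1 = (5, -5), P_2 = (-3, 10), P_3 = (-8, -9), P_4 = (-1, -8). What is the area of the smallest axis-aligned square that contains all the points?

The bounding box has width 13 and height 19.
An axis-aligned square enclosing the set must have side ≥ max(width, height).
So the minimum side is max(13, 19) = 19.
Area = 19² = 361.

361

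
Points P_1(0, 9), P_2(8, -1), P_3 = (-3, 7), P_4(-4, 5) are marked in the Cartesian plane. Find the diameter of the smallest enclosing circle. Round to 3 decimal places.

The farthest pair is P_2–P_3 with squared distance 185. The circle on this segment as diameter has centre (2.5, 3) and r² = 185/4 = 46.25.
Check P_1: distance² to centre = 42.25 ≤ 46.25, so it lies inside.
All remaining points lie in this disk, and no smaller disk contains both endpoints, so this is the minimum enclosing circle.
Diameter = 2r = 2√(46.25) ≈ 13.601.

13.601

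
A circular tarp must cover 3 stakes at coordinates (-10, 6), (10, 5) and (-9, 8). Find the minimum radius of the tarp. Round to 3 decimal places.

Call the three points A, B, C in the order given.
Side lengths²: AB² = 401, AC² = 5, BC² = 370.
Since AB² = 401 ≥ 370 + 5 = 375, the angle opposite AB is not acute, so the smallest enclosing circle has AB as diameter.
Centre = midpoint of AB = (0, 5.5), r² = 401/4 = 100.25.
r = √(100.25) ≈ 10.012.

10.012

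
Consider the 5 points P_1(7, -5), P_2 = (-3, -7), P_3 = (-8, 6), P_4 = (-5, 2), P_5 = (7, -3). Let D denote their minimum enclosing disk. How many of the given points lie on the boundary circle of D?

The minimum enclosing circle of a finite set is fixed by two of the points (as a diameter) or three (as a circumcircle).
The farthest pair is P_1–P_3 with squared distance 346. The circle on this segment as diameter has centre (-0.5, 0.5) and r² = 346/4 = 86.5.
Check P_2: distance² to centre = 62.5 ≤ 86.5, so it lies inside.
All remaining points lie in this disk, and no smaller disk contains both endpoints, so this is the minimum enclosing circle.
The points at distance exactly r from the centre are P_1, P_3 — 2 points.

2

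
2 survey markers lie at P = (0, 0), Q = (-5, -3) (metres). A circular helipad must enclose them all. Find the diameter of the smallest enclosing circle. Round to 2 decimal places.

The smallest circle enclosing two points has them as diameter endpoints.
Centre = midpoint = (-2.5, -1.5); r² = |PQ|²/4 = 34/4 = 8.5.
Diameter = 2r = 2√(8.5) ≈ 5.83.

5.83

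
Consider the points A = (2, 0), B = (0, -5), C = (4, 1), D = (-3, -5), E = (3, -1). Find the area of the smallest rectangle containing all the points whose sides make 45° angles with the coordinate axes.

19.5

In coordinates u = x + y, v = x − y the rectangle is axis-aligned; the map (x,y)→(u,v) scales areas by 2.
u-values: 2, -5, 5, -8, 2; range = 5 − (-8) = 13.
v-values: 2, 5, 3, 2, 4; range = 5 − 2 = 3.
Area = (13 × 3) / 2 = 19.5.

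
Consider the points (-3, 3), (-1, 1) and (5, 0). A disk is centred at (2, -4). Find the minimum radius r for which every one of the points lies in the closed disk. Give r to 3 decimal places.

The required radius is the distance from (2, -4) to the farthest point.
Squared distances: 74, 34, 25.
Maximum is 74, attained at (-3, 3).
r = √74 ≈ 8.602.

8.602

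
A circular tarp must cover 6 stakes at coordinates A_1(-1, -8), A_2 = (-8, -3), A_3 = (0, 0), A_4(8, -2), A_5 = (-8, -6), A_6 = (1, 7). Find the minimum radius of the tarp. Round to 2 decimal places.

8.64

A smallest enclosing disk is always determined by at most three of the input points on its boundary.
The minimum enclosing circle is determined by three boundary points: A_4, A_5, A_6.
Their circumcentre is (-27/43, -64/43) with r² = 138125/1849.
The farthest remaining point A_2 is at distance² 104714/1849 ≤ 138125/1849.
r = √(138125/1849) ≈ 8.64.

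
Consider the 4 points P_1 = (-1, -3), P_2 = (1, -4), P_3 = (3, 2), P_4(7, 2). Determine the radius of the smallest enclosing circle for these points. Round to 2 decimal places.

4.72

The minimum enclosing circle of a finite set is fixed by two of the points (as a diameter) or three (as a circumcircle).
The farthest pair is P_1–P_4 with squared distance 89. The circle on this segment as diameter has centre (3, -0.5) and r² = 89/4 = 22.25.
Check P_2: distance² to centre = 16.25 ≤ 22.25, so it lies inside.
All remaining points lie in this disk, and no smaller disk contains both endpoints, so this is the minimum enclosing circle.
r = √(22.25) ≈ 4.72.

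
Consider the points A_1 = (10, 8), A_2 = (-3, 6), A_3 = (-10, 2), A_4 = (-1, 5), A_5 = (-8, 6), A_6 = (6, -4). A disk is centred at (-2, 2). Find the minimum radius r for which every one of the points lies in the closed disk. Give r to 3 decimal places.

The required radius is the distance from (-2, 2) to the farthest point.
Squared distances: 180, 17, 64, 10, 52, 100.
Maximum is 180, attained at A_1.
r = √180 ≈ 13.416.

13.416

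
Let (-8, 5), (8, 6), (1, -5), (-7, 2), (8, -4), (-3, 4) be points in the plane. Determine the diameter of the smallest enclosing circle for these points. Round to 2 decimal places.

18.39

The minimum enclosing circle is determined by three boundary points: (-8, 5), (8, 6), (8, -4).
Their circumcentre is (0.28125, 1) with r² = 84.5791015625.
The farthest remaining point (-7, 2) is at distance² 54.0166015625 ≤ 84.5791015625.
Diameter = 2r = 2√(84.5791015625) ≈ 18.39.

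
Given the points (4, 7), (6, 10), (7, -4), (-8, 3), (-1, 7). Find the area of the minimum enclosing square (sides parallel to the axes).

The bounding box has width 15 and height 14.
An axis-aligned square enclosing the set must have side ≥ max(width, height).
So the minimum side is max(15, 14) = 15.
Area = 15² = 225.

225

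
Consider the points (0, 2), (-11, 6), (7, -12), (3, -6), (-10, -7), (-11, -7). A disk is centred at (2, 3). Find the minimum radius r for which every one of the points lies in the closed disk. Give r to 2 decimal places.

16.40

The required radius is the distance from (2, 3) to the farthest point.
Squared distances: 5, 178, 250, 82, 244, 269.
Maximum is 269, attained at (-11, -7).
r = √269 ≈ 16.40.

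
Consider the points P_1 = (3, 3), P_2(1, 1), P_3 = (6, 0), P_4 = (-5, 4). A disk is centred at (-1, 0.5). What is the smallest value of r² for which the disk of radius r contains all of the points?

49.25

The required radius is the distance from (-1, 0.5) to the farthest point.
Squared distances: 22.25, 4.25, 49.25, 28.25.
Maximum is 49.25, attained at P_3.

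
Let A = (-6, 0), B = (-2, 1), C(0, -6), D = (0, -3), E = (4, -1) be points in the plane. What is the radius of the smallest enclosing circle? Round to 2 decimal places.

The minimum enclosing circle of a finite set is fixed by two of the points (as a diameter) or three (as a circumcircle).
The minimum enclosing circle is determined by three boundary points: A, C, E.
Their circumcentre is (-19/18, -19/18) with r² = 4141/162.
The farthest remaining point B is at distance² 829/162 ≤ 4141/162.
r = √(4141/162) ≈ 5.06.

5.06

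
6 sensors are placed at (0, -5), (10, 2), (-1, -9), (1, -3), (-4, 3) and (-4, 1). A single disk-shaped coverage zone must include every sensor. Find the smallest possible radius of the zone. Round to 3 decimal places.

The minimum enclosing circle of a finite set is fixed by two of the points (as a diameter) or three (as a circumcircle).
The minimum enclosing circle is determined by three boundary points: (10, 2), (-1, -9), (-4, 3).
Their circumcentre is (2.7, -1.7) with r² = 66.98.
The farthest remaining point (-4, 1) is at distance² 52.18 ≤ 66.98.
r = √(66.98) ≈ 8.184.

8.184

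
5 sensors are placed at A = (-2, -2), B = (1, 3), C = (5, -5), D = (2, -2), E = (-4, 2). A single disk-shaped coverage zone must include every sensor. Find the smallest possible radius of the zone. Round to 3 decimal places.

5.701

The minimum enclosing circle of a finite set is fixed by two of the points (as a diameter) or three (as a circumcircle).
The farthest pair is C–E with squared distance 130. The circle on this segment as diameter has centre (0.5, -1.5) and r² = 130/4 = 32.5.
Check A: distance² to centre = 6.5 ≤ 32.5, so it lies inside.
All remaining points lie in this disk, and no smaller disk contains both endpoints, so this is the minimum enclosing circle.
r = √(32.5) ≈ 5.701.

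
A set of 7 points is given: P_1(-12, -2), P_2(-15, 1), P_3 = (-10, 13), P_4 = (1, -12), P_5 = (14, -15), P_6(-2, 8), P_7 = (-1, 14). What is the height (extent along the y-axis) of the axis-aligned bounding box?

29

max y = 14, min y = -15, so height = 29.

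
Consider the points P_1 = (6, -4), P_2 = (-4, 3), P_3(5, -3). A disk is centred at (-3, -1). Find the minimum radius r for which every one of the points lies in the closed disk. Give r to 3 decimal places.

The required radius is the distance from (-3, -1) to the farthest point.
Squared distances: 90, 17, 68.
Maximum is 90, attained at P_1.
r = √90 ≈ 9.487.

9.487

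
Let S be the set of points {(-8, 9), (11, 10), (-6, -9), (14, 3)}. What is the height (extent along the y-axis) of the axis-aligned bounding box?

max y = 10, min y = -9, so height = 19.

19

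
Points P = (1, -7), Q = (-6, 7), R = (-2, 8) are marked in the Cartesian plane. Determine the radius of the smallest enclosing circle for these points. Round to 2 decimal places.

7.84

Side lengths²: PQ² = 245, PR² = 234, QR² = 17.
Since PQ² = 245 < 234 + 17 = 251, the triangle is acute, so the smallest enclosing circle is the circumcircle.
Circumcentre = (-13/6, 1/6), r² = 1105/18.
r = √(1105/18) ≈ 7.84.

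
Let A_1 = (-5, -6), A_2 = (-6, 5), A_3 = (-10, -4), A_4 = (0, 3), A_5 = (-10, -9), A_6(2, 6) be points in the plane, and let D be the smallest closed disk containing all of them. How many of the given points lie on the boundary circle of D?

The minimum enclosing circle of a finite set is fixed by two of the points (as a diameter) or three (as a circumcircle).
The farthest pair is A_5–A_6 with squared distance 369. The circle on this segment as diameter has centre (-4, -1.5) and r² = 369/4 = 92.25.
Check A_1: distance² to centre = 21.25 ≤ 92.25, so it lies inside.
All remaining points lie in this disk, and no smaller disk contains both endpoints, so this is the minimum enclosing circle.
The points at distance exactly r from the centre are A_5, A_6 — 2 points.

2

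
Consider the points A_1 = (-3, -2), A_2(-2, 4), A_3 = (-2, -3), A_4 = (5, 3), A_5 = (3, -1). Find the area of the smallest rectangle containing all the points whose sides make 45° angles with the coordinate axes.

65

In coordinates u = x + y, v = x − y the rectangle is axis-aligned; the map (x,y)→(u,v) scales areas by 2.
u-values: -5, 2, -5, 8, 2; range = 8 − (-5) = 13.
v-values: -1, -6, 1, 2, 4; range = 4 − (-6) = 10.
Area = (13 × 10) / 2 = 65.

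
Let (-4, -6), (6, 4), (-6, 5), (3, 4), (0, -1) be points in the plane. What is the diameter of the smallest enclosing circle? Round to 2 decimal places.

By Welzl's lemma the MEC is supported by two points (diametrically opposite) or three points (on a circumcircle).
The minimum enclosing circle is determined by three boundary points: (-4, -6), (6, 4), (-6, 5).
Their circumcentre is (-9/26, 9/26) with r² = 18125/338.
The farthest remaining point (3, 4) is at distance² 8297/338 ≤ 18125/338.
Diameter = 2r = 2√(18125/338) ≈ 14.65.

14.65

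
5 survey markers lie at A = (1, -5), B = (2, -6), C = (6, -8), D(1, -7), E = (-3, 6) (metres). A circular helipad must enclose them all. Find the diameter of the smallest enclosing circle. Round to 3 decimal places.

16.643

The minimum enclosing circle of a finite set is fixed by two of the points (as a diameter) or three (as a circumcircle).
The farthest pair is C–E with squared distance 277. The circle on this segment as diameter has centre (1.5, -1) and r² = 277/4 = 69.25.
Check A: distance² to centre = 16.25 ≤ 69.25, so it lies inside.
All remaining points lie in this disk, and no smaller disk contains both endpoints, so this is the minimum enclosing circle.
Diameter = 2r = 2√(69.25) ≈ 16.643.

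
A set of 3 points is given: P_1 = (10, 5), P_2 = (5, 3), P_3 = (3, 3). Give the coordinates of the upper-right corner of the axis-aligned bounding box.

(10, 5)

x-range [3, 10], y-range [3, 5].
The upper-right corner is (10, 5).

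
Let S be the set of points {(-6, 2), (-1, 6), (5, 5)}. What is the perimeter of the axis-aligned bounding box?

Width = max x − min x = 5 − (-6) = 11.
Height = max y − min y = 6 − 2 = 4.
Perimeter = 2(11 + 4) = 30.

30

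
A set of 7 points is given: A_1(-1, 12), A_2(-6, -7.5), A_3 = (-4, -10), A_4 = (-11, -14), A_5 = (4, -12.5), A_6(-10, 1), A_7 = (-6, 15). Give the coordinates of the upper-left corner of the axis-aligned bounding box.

x-range [-11, 4], y-range [-14, 15].
The upper-left corner is (-11, 15).

(-11, 15)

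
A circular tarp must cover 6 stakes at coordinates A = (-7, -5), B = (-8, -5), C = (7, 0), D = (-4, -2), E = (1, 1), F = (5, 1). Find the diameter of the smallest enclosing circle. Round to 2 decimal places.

15.81

The farthest pair is B–C with squared distance 250. The circle on this segment as diameter has centre (-0.5, -2.5) and r² = 250/4 = 62.5.
Check A: distance² to centre = 48.5 ≤ 62.5, so it lies inside.
All remaining points lie in this disk, and no smaller disk contains both endpoints, so this is the minimum enclosing circle.
Diameter = 2r = 2√(62.5) ≈ 15.81.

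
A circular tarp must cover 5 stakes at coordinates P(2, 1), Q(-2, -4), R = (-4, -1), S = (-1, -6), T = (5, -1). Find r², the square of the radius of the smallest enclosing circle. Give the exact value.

20.74

By Welzl's lemma the MEC is supported by two points (diametrically opposite) or three points (on a circumcircle).
The minimum enclosing circle is determined by three boundary points: R, S, T.
Their circumcentre is (0.5, -1.7) with r² = 20.74.
The farthest remaining point Q is at distance² 11.54 ≤ 20.74.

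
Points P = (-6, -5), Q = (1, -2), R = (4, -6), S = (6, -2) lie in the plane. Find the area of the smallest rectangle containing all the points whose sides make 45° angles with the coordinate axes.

82.5

In coordinates u = x + y, v = x − y the rectangle is axis-aligned; the map (x,y)→(u,v) scales areas by 2.
u-values: -11, -1, -2, 4; range = 4 − (-11) = 15.
v-values: -1, 3, 10, 8; range = 10 − (-1) = 11.
Area = (15 × 11) / 2 = 82.5.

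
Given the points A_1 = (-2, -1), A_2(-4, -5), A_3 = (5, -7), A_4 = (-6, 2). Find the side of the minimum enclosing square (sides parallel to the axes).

11

The bounding box has width 11 and height 9.
An axis-aligned square enclosing the set must have side ≥ max(width, height).
So the minimum side is max(11, 9) = 11.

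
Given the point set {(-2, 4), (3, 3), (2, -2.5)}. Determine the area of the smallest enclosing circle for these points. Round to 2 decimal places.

45.75

Call the three points A, B, C in the order given.
Side lengths²: AB² = 26, AC² = 58.25, BC² = 31.25.
Since AC² = 58.25 ≥ 31.25 + 26 = 57.25, the angle opposite AC is not acute, so the smallest enclosing circle has AC as diameter.
Centre = midpoint of AC = (0, 0.75), r² = 58.25/4 = 14.5625.
Area = π·r² = π·14.5625 ≈ 45.75.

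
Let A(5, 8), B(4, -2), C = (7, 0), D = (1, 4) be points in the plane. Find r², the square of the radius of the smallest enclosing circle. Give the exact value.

By Welzl's lemma the MEC is supported by two points (diametrically opposite) or three points (on a circumcircle).
The farthest pair is A–B with squared distance 101. The circle on this segment as diameter has centre (4.5, 3) and r² = 101/4 = 25.25.
Check C: distance² to centre = 15.25 ≤ 25.25, so it lies inside.
All remaining points lie in this disk, and no smaller disk contains both endpoints, so this is the minimum enclosing circle.

25.25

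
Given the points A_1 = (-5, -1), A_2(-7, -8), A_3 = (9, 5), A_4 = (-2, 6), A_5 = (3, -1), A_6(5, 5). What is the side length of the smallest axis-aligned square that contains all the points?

16

The bounding box has width 16 and height 14.
An axis-aligned square enclosing the set must have side ≥ max(width, height).
So the minimum side is max(16, 14) = 16.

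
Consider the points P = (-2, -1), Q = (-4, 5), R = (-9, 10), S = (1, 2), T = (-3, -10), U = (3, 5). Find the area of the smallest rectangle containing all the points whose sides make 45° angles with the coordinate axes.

273

In coordinates u = x + y, v = x − y the rectangle is axis-aligned; the map (x,y)→(u,v) scales areas by 2.
u-values: -3, 1, 1, 3, -13, 8; range = 8 − (-13) = 21.
v-values: -1, -9, -19, -1, 7, -2; range = 7 − (-19) = 26.
Area = (21 × 26) / 2 = 273.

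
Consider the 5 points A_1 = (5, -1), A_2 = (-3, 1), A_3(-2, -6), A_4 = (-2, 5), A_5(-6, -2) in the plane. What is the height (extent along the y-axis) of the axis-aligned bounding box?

11

max y = 5, min y = -6, so height = 11.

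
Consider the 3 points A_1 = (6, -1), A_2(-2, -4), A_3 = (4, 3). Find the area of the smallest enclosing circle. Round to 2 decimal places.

Side lengths²: A_1A_2² = 73, A_1A_3² = 20, A_2A_3² = 85.
Since A_2A_3² = 85 < 73 + 20 = 93, the triangle is acute, so the smallest enclosing circle is the circumcircle.
Circumcentre = (26/19, -31/38), r² = 31025/1444.
Area = π·r² = π·31025/1444 ≈ 67.50.

67.50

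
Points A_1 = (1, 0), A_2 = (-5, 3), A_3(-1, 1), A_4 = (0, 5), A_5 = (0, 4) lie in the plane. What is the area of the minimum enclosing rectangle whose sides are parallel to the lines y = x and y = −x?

31.5

In coordinates u = x + y, v = x − y the rectangle is axis-aligned; the map (x,y)→(u,v) scales areas by 2.
u-values: 1, -2, 0, 5, 4; range = 5 − (-2) = 7.
v-values: 1, -8, -2, -5, -4; range = 1 − (-8) = 9.
Area = (7 × 9) / 2 = 31.5.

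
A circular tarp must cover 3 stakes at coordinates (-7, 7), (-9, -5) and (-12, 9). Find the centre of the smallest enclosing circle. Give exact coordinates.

(-10.5, 2)

Call the three points A, B, C in the order given.
Side lengths²: AB² = 148, AC² = 29, BC² = 205.
Since BC² = 205 ≥ 148 + 29 = 177, the angle opposite BC is not acute, so the smallest enclosing circle has BC as diameter.
Centre = midpoint of BC = (-10.5, 2), r² = 205/4 = 51.25.
Centre = (-10.5, 2).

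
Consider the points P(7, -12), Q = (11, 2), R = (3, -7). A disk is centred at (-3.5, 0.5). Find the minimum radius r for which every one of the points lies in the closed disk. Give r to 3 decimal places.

16.325

The required radius is the distance from (-3.5, 0.5) to the farthest point.
Squared distances: 266.5, 212.5, 98.5.
Maximum is 266.5, attained at P.
r = √(266.5) ≈ 16.325.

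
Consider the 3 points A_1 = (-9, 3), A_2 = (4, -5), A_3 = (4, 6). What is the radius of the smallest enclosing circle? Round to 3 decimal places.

7.833

Side lengths²: A_1A_2² = 233, A_1A_3² = 178, A_2A_3² = 121.
Since A_1A_2² = 233 < 178 + 121 = 299, the triangle is acute, so the smallest enclosing circle is the circumcircle.
Circumcentre = (-41/26, 0.5), r² = 20737/338.
r = √(20737/338) ≈ 7.833.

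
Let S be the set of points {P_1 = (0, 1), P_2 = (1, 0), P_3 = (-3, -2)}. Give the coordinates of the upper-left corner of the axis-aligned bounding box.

(-3, 1)

x-range [-3, 1], y-range [-2, 1].
The upper-left corner is (-3, 1).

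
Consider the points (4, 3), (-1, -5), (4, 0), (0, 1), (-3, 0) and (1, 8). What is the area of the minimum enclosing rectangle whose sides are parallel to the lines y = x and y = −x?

82.5

In coordinates u = x + y, v = x − y the rectangle is axis-aligned; the map (x,y)→(u,v) scales areas by 2.
u-values: 7, -6, 4, 1, -3, 9; range = 9 − (-6) = 15.
v-values: 1, 4, 4, -1, -3, -7; range = 4 − (-7) = 11.
Area = (15 × 11) / 2 = 82.5.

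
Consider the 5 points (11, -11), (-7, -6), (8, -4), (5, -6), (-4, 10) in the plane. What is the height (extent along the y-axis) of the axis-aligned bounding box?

max y = 10, min y = -11, so height = 21.

21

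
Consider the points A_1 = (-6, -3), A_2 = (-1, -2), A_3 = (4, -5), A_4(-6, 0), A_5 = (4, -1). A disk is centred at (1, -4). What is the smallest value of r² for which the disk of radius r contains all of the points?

65

The required radius is the distance from (1, -4) to the farthest point.
Squared distances: 50, 8, 10, 65, 18.
Maximum is 65, attained at A_4.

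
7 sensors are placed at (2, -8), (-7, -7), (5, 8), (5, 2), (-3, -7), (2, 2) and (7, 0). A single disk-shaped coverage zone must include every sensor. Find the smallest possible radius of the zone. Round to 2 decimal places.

By Welzl's lemma the MEC is supported by two points (diametrically opposite) or three points (on a circumcircle).
The farthest pair is (-7, -7)–(5, 8) with squared distance 369. The circle on this segment as diameter has centre (-1, 0.5) and r² = 369/4 = 92.25.
Check (2, -8): distance² to centre = 81.25 ≤ 92.25, so it lies inside.
All remaining points lie in this disk, and no smaller disk contains both endpoints, so this is the minimum enclosing circle.
r = √(92.25) ≈ 9.60.

9.60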